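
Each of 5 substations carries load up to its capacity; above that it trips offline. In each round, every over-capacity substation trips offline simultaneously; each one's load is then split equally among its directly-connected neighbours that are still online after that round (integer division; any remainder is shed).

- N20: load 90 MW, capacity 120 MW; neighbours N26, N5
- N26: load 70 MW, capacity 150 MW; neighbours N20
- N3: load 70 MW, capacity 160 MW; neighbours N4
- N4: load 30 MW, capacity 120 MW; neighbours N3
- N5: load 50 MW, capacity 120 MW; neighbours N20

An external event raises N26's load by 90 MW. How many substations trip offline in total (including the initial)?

Round 1 — N26 at 160 > 150. N26 trips offline.
  N26 sheds 160 MW to N20: 160 each.
    N20: 90+160 = 250 > 120
Round 2 — N20 trips offline.
  N20 sheds 250 MW to N5: 250 each.
    N5: 50+250 = 300 > 120
Round 3 — N5 trips offline.
  N5 sheds 300 MW: no online neighbours, lost.
No further trips.

3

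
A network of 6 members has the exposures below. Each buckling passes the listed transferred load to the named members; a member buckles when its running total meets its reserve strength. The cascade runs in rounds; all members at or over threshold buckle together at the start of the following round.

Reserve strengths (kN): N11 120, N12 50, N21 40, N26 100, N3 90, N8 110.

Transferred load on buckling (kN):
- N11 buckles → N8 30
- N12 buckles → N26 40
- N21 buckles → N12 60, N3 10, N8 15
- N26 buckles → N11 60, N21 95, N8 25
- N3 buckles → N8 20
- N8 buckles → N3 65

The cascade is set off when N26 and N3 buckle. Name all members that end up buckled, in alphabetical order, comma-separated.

N12, N21, N26, N3

Round 1 — N26, N3 buckle (initial).
  N11: +60 → 60 < 120
  N21: +95 → 95 ≥ 40
  N8: +25+20 → 45 < 110
Round 2 — N21 buckles.
  N12: +60 → 60 ≥ 50
  N8: +15 → 60 < 110
Round 3 — N12 buckles.
No further bucklings.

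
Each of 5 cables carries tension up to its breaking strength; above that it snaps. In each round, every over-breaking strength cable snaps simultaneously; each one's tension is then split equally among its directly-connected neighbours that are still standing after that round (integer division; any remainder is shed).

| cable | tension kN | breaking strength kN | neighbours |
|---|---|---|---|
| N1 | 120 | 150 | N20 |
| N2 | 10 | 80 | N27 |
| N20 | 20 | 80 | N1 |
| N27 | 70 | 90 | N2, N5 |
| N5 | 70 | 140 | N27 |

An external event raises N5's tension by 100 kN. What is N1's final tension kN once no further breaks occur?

120

Round 1 — N5 at 170 > 140. N5 snaps.
  N5 sheds 170 kN to N27: 170 each.
    N27: 70+170 = 240 > 90
Round 2 — N27 snaps.
  N27 sheds 240 kN to N2: 240 each.
    N2: 10+240 = 250 > 80
Round 3 — N2 snaps.
  N2 sheds 250 kN: no online neighbours, lost.
No further breaks.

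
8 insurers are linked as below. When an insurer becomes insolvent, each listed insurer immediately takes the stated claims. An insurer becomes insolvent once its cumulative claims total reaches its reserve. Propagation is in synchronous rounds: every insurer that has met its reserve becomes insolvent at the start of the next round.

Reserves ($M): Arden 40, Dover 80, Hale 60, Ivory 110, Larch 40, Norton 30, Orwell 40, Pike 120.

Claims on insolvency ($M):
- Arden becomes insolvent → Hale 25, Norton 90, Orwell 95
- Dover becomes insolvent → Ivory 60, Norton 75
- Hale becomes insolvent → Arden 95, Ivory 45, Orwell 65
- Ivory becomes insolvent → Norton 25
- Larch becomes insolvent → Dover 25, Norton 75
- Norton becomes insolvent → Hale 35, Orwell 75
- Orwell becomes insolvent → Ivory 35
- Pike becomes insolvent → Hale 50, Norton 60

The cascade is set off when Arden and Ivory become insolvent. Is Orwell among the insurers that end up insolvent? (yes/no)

yes

Round 1 — Arden, Ivory become insolvent (initial).
  Hale: +25 → 25 < 60
  Norton: +90+25 → 115 ≥ 30
  Orwell: +95 → 95 ≥ 40
Round 2 — Norton, Orwell become insolvent.
  Hale: +35 → 60 ≥ 60
Round 3 — Hale becomes insolvent.
No further insolvencies.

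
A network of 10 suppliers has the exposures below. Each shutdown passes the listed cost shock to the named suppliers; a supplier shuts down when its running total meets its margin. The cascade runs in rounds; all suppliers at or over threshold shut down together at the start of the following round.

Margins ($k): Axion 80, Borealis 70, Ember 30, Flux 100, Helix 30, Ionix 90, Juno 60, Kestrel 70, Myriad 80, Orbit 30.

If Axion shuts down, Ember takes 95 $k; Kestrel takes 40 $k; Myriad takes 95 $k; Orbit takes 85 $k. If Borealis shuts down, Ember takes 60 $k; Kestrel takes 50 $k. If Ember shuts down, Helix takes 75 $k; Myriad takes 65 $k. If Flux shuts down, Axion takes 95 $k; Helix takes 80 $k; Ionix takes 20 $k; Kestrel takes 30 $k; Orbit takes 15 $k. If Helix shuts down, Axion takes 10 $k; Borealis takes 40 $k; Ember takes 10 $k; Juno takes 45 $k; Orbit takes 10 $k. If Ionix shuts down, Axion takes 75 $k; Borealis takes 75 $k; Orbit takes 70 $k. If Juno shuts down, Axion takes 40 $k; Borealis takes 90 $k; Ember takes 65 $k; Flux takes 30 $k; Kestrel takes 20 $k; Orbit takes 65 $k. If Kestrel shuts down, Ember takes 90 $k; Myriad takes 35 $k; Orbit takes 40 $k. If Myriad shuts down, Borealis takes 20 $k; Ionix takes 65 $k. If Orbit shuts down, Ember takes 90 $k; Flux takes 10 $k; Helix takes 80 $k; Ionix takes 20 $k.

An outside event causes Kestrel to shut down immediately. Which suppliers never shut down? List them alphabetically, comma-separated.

Round 1 — Kestrel shuts down (initial).
  Ember: +90 → 90 ≥ 30
  Myriad: +35 → 35 < 80
  Orbit: +40 → 40 ≥ 30
Round 2 — Ember, Orbit shut down.
  Flux: +10 → 10 < 100
  Helix: +75+80 → 155 ≥ 30
  Ionix: +20 → 20 < 90
  Myriad: +65 → 100 ≥ 80
Round 3 — Helix, Myriad shut down.
  Axion: +10 → 10 < 80
  Borealis: +40+20 → 60 < 70
  Ionix: +65 → 85 < 90
  Juno: +45 → 45 < 60
No further shutdowns.

Axion, Borealis, Flux, Ionix, Juno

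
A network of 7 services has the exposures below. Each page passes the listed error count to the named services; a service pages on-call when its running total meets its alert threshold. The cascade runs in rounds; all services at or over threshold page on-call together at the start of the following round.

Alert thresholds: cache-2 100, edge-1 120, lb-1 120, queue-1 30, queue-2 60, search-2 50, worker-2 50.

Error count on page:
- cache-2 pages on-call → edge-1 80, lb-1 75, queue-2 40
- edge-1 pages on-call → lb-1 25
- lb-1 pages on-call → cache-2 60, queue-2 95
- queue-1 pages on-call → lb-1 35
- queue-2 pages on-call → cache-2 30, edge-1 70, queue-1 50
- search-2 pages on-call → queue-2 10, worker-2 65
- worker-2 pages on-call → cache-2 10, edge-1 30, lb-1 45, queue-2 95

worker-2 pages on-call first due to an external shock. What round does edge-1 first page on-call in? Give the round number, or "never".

never

Round 1 — worker-2 pages on-call (initial).
  cache-2: +10 → 10 < 100
  edge-1: +30 → 30 < 120
  lb-1: +45 → 45 < 120
  queue-2: +95 → 95 ≥ 60
Round 2 — queue-2 pages on-call.
  cache-2: +30 → 40 < 100
  edge-1: +70 → 100 < 120
  queue-1: +50 → 50 ≥ 30
Round 3 — queue-1 pages on-call.
  lb-1: +35 → 80 < 120
No further pages.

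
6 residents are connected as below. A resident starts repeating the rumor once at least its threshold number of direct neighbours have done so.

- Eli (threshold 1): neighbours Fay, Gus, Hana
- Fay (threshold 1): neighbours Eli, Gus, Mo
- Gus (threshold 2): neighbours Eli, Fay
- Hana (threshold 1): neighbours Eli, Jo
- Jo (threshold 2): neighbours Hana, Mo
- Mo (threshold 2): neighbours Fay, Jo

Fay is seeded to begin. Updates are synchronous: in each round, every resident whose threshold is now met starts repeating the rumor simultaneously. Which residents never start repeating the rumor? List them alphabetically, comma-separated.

Jo, Mo

Round 1 — Fay starts repeating the rumor (initial).
Round 2 — checking thresholds:
  Eli: 1 of 3 neighbours ≥ 1, starts repeating the rumor.
  Gus: 1 of 2 neighbours < 2, below threshold.
  Mo: 1 of 2 neighbours < 2, below threshold.
Round 3 — checking thresholds:
  Gus: 2 of 2 neighbours ≥ 2, starts repeating the rumor.
  Hana: 1 of 2 neighbours ≥ 1, starts repeating the rumor.
  Mo: 1 of 2 neighbours < 2, below threshold.
Round 4 — no new spreads; cascade stops.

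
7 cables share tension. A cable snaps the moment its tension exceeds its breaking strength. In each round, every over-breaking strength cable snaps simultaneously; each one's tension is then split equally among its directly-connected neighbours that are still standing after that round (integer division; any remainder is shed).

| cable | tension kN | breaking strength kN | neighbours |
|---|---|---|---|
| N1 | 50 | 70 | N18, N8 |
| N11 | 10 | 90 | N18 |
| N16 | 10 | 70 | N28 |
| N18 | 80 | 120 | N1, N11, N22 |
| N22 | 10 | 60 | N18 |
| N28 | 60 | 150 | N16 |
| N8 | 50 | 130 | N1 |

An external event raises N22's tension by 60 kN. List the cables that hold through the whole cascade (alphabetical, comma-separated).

Round 1 — N22 at 70 > 60. N22 snaps.
  N22 sheds 70 kN to N18: 70 each.
    N18: 80+70 = 150 > 120
Round 2 — N18 snaps.
  N18 sheds 150 kN to N1, N11: 75 each.
    N1: 50+75 = 125 > 70
    N11: 10+75 = 85 ≤ 90
Round 3 — N1 snaps.
  N1 sheds 125 kN to N8: 125 each.
    N8: 50+125 = 175 > 130
Round 4 — N8 snaps.
  N8 sheds 175 kN: no online neighbours, lost.
No further breaks.

N11, N16, N28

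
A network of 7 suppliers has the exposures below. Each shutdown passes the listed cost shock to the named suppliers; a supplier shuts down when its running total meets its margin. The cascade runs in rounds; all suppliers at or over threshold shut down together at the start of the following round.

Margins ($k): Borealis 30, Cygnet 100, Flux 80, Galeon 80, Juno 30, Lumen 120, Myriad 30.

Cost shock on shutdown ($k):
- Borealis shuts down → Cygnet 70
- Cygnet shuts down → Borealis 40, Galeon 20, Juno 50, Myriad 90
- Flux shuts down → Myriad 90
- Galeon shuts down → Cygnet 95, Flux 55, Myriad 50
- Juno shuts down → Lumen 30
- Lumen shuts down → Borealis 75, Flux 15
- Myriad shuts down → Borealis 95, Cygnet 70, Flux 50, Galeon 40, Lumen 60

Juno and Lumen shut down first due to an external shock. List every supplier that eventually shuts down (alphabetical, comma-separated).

Round 1 — Juno, Lumen shut down (initial).
  Borealis: +75 → 75 ≥ 30
  Flux: +15 → 15 < 80
Round 2 — Borealis shuts down.
  Cygnet: +70 → 70 < 100
No further shutdowns.

Borealis, Juno, Lumen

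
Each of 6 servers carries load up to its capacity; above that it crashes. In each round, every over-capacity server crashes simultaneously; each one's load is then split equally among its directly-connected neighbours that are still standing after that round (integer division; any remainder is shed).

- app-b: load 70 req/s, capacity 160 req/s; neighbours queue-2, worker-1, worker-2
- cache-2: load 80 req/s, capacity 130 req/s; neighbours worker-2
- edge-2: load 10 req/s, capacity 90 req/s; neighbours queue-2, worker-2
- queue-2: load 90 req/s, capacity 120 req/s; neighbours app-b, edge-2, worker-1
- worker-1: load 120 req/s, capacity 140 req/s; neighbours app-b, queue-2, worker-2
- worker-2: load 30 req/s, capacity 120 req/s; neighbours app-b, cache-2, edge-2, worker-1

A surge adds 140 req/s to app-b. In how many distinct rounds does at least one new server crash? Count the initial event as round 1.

Round 1 — app-b at 210 > 160. app-b crashes.
  app-b sheds 210 req/s to queue-2, worker-1, worker-2: 70 each.
    queue-2: 90+70 = 160 > 120
    worker-1: 120+70 = 190 > 140
    worker-2: 30+70 = 100 ≤ 120
Round 2 — queue-2, worker-1 crash.
  queue-2 sheds 160 req/s to edge-2: 160 each.
    edge-2: 10+160 = 170 > 90
  worker-1 sheds 190 req/s to worker-2: 190 each.
    worker-2: 100+190 = 290 > 120
Round 3 — edge-2, worker-2 crash.
  edge-2 sheds 170 req/s: no online neighbours, lost.
  worker-2 sheds 290 req/s to cache-2: 290 each.
    cache-2: 80+290 = 370 > 130
Round 4 — cache-2 crashes.
  cache-2 sheds 370 req/s: no online neighbours, lost.
No further crashes.

4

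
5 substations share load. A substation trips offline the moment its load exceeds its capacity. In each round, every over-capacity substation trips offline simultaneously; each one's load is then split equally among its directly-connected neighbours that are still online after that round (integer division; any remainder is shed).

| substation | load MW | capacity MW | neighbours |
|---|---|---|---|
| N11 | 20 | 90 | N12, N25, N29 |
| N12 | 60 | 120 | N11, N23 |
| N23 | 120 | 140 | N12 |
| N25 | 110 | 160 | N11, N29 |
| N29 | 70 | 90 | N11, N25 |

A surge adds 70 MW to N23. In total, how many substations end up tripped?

5

Round 1 — N23 at 190 > 140. N23 trips offline.
  N23 sheds 190 MW to N12: 190 each.
    N12: 60+190 = 250 > 120
Round 2 — N12 trips offline.
  N12 sheds 250 MW to N11: 250 each.
    N11: 20+250 = 270 > 90
Round 3 — N11 trips offline.
  N11 sheds 270 MW to N25, N29: 135 each.
    N25: 110+135 = 245 > 160
    N29: 70+135 = 205 > 90
Round 4 — N25, N29 trip offline.
  N25 sheds 245 MW: no online neighbours, lost.
  N29 sheds 205 MW: no online neighbours, lost.
No further trips.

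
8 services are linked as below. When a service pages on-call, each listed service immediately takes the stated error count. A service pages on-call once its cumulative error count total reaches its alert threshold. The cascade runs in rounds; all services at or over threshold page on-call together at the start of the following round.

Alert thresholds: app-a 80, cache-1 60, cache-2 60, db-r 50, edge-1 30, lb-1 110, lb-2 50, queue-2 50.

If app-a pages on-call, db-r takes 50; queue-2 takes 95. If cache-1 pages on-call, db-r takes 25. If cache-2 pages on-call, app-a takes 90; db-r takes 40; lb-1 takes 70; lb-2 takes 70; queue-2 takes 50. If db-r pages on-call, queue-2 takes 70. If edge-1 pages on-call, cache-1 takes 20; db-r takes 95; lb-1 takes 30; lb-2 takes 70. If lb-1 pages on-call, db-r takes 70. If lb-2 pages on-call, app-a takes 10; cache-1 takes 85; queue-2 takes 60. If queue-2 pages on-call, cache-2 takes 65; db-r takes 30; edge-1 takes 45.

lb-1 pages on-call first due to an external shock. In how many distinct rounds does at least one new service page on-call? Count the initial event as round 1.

Round 1 — lb-1 pages on-call (initial).
  db-r: +70 → 70 ≥ 50
Round 2 — db-r pages on-call.
  queue-2: +70 → 70 ≥ 50
Round 3 — queue-2 pages on-call.
  cache-2: +65 → 65 ≥ 60
  edge-1: +45 → 45 ≥ 30
Round 4 — cache-2, edge-1 page on-call.
  app-a: +90 → 90 ≥ 80
  cache-1: +20 → 20 < 60
  lb-2: +70+70 → 140 ≥ 50
Round 5 — app-a, lb-2 page on-call.
  cache-1: +85 → 105 ≥ 60
Round 6 — cache-1 pages on-call.
No further pages.

6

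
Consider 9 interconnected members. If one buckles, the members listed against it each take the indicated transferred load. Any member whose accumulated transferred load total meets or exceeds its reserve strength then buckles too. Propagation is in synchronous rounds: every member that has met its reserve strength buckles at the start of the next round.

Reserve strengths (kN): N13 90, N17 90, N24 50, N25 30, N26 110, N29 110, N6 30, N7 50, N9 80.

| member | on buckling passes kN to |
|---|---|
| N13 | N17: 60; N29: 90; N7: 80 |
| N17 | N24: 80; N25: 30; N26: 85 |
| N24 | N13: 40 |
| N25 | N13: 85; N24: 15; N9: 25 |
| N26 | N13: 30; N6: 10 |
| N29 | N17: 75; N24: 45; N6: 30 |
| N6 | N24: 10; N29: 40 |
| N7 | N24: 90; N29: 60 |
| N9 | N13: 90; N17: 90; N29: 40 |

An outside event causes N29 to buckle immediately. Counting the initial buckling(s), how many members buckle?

Round 1 — N29 buckles (initial).
  N17: +75 → 75 < 90
  N24: +45 → 45 < 50
  N6: +30 → 30 ≥ 30
Round 2 — N6 buckles.
  N24: +10 → 55 ≥ 50
Round 3 — N24 buckles.
  N13: +40 → 40 < 90
No further bucklings.

3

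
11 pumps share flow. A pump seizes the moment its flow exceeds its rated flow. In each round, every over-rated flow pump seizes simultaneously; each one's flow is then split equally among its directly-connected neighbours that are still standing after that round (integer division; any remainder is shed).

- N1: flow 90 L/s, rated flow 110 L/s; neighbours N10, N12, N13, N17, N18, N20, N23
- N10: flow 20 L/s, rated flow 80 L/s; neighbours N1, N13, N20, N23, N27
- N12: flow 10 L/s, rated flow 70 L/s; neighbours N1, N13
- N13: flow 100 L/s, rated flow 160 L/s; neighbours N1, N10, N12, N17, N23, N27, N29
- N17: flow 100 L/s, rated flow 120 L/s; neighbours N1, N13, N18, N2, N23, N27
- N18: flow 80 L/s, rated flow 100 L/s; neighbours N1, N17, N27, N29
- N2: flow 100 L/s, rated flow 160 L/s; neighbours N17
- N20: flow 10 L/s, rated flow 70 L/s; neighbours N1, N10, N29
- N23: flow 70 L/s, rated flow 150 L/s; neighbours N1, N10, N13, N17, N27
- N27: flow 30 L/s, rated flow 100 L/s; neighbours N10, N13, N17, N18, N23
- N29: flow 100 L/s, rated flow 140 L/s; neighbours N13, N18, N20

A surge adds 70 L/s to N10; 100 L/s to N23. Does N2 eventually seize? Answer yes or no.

no

Round 1 — N10 at 90 > 80; N23 at 170 > 150. N10, N23 seize.
  N10 sheds 90 L/s to N1, N13, N20, N27: 22 each (2 lost).
    N1: 90+22 = 112 > 110
    N13: 100+22 = 122 ≤ 160
    N20: 10+22 = 32 ≤ 70
    N27: 30+22 = 52 ≤ 100
  N23 sheds 170 L/s to N1, N13, N17, N27: 42 each (2 lost).
    N1: 112+42 = 154 > 110
    N13: 122+42 = 164 > 160
    N17: 100+42 = 142 > 120
    N27: 52+42 = 94 ≤ 100
Round 2 — N1, N13, N17 seize.
  N1 sheds 154 L/s to N12, N18, N20: 51 each (1 lost).
    N12: 10+51 = 61 ≤ 70
    N18: 80+51 = 131 > 100
    N20: 32+51 = 83 > 70
  N13 sheds 164 L/s to N12, N27, N29: 54 each (2 lost).
    N12: 61+54 = 115 > 70
    N27: 94+54 = 148 > 100
    N29: 100+54 = 154 > 140
  N17 sheds 142 L/s to N18, N2, N27: 47 each (1 lost).
    N18: 131+47 = 178 > 100
    N2: 100+47 = 147 ≤ 160
    N27: 148+47 = 195 > 100
Round 3 — N12, N18, N20, N27, N29 seize.
  N12 sheds 115 L/s: no online neighbours, lost.
  N18 sheds 178 L/s: no online neighbours, lost.
  N20 sheds 83 L/s: no online neighbours, lost.
  N27 sheds 195 L/s: no online neighbours, lost.
  N29 sheds 154 L/s: no online neighbours, lost.
No further seizures.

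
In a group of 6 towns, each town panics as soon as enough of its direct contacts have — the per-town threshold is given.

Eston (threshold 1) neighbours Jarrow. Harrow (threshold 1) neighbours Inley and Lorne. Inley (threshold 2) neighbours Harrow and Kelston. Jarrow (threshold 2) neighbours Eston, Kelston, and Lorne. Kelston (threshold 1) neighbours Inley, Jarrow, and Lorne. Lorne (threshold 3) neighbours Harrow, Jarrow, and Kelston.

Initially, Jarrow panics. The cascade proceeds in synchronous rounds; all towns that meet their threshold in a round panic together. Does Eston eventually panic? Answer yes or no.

yes

Round 1 — Jarrow panics (initial).
Round 2 — checking thresholds:
  Eston: 1 of 1 neighbours ≥ 1, panics.
  Kelston: 1 of 3 neighbours ≥ 1, panics.
  Lorne: 1 of 3 neighbours < 3, below threshold.
Round 3 — no new panics; cascade stops.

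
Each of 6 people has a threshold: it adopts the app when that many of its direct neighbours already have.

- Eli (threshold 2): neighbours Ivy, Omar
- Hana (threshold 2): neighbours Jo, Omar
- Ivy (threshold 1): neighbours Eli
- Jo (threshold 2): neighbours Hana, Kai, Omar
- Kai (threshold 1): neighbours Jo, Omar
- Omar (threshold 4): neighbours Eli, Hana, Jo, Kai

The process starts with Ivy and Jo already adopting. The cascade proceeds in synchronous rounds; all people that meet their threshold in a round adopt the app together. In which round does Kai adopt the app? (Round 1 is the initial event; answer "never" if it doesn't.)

Round 1 — Ivy, Jo adopt the app (initial).
Round 2 — checking thresholds:
  Eli: 1 of 2 neighbours < 2, holds.
  Hana: 1 of 2 neighbours < 2, holds.
  Kai: 1 of 2 neighbours ≥ 1, adopts the app.
  Omar: 1 of 4 neighbours < 4, holds.
Round 3 — no new adoptions; cascade stops.

2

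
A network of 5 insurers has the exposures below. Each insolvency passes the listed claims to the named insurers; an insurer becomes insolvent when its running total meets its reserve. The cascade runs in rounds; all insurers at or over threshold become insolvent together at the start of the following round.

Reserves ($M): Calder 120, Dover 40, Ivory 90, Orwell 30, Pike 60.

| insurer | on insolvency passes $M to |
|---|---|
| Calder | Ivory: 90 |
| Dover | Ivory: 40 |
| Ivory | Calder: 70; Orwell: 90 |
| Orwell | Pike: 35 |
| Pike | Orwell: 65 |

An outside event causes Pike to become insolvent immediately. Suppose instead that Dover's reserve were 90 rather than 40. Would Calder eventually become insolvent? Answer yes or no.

With Dover's reserve at 90:
Round 1 — Pike becomes insolvent (initial).
  Orwell: +65 → 65 ≥ 30
Round 2 — Orwell becomes insolvent.
No further insolvencies.

no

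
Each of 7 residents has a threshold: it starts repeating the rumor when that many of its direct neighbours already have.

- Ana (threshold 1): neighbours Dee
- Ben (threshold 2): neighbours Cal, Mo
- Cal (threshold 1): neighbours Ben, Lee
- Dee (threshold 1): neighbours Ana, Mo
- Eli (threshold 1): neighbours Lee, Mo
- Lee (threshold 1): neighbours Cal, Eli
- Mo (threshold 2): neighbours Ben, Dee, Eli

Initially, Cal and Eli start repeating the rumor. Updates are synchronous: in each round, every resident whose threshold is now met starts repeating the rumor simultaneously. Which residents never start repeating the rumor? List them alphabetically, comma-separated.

Round 1 — Cal, Eli start repeating the rumor (initial).
Round 2 — checking thresholds:
  Ben: 1 of 2 neighbours < 2, not yet.
  Lee: 2 of 2 neighbours ≥ 1, starts repeating the rumor.
  Mo: 1 of 3 neighbours < 2, not yet.
Round 3 — no new spreads; cascade stops.

Ana, Ben, Dee, Mo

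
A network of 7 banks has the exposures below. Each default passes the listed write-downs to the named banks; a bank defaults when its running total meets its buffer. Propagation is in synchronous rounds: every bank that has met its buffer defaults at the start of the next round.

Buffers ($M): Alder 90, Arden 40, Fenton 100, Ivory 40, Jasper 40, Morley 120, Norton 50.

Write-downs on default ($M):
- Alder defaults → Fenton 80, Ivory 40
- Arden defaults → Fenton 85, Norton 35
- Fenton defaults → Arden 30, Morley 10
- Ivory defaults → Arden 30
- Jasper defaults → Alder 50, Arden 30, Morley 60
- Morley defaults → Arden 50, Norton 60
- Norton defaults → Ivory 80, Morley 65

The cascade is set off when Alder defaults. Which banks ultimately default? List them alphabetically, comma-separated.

Alder, Ivory

Round 1 — Alder defaults (initial).
  Fenton: +80 → 80 < 100
  Ivory: +40 → 40 ≥ 40
Round 2 — Ivory defaults.
  Arden: +30 → 30 < 40
No further defaults.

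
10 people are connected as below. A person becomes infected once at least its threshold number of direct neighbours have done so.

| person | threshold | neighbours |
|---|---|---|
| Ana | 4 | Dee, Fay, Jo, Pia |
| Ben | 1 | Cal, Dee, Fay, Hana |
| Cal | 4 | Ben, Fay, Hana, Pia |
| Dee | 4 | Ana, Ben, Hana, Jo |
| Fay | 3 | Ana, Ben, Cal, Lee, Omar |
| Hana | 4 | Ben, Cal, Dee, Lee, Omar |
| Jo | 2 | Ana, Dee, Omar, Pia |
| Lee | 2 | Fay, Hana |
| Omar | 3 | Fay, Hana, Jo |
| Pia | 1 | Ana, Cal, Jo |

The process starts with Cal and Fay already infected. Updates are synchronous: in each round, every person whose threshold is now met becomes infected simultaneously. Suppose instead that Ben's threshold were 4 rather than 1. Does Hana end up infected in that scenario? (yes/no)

no

With Ben's threshold at 4:
Round 1 — Cal, Fay become infected (initial).
Round 2 — checking thresholds:
  Ana: 1 of 4 neighbours < 4, below threshold.
  Ben: 2 of 4 neighbours < 4, below threshold.
  Hana: 1 of 5 neighbours < 4, below threshold.
  Lee: 1 of 2 neighbours < 2, below threshold.
  Omar: 1 of 3 neighbours < 3, below threshold.
  Pia: 1 of 3 neighbours ≥ 1, becomes infected.
Round 3 — no new infections; cascade stops.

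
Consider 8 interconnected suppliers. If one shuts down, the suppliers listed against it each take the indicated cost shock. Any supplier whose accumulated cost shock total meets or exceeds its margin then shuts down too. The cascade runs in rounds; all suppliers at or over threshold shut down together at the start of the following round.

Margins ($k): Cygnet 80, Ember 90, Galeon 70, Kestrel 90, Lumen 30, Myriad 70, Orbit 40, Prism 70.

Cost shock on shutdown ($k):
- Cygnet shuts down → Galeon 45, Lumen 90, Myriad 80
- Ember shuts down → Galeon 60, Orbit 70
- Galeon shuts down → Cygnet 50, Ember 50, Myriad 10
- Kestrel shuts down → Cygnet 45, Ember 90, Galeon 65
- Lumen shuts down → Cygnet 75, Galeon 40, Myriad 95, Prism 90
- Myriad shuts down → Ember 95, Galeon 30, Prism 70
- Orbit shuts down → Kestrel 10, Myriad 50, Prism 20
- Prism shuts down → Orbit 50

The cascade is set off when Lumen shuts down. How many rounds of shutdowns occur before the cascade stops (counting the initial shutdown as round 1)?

4

Round 1 — Lumen shuts down (initial).
  Cygnet: +75 → 75 < 80
  Galeon: +40 → 40 < 70
  Myriad: +95 → 95 ≥ 70
  Prism: +90 → 90 ≥ 70
Round 2 — Myriad, Prism shut down.
  Ember: +95 → 95 ≥ 90
  Galeon: +30 → 70 ≥ 70
  Orbit: +50 → 50 ≥ 40
Round 3 — Ember, Galeon, Orbit shut down.
  Cygnet: +50 → 125 ≥ 80
  Kestrel: +10 → 10 < 90
Round 4 — Cygnet shuts down.
No further shutdowns.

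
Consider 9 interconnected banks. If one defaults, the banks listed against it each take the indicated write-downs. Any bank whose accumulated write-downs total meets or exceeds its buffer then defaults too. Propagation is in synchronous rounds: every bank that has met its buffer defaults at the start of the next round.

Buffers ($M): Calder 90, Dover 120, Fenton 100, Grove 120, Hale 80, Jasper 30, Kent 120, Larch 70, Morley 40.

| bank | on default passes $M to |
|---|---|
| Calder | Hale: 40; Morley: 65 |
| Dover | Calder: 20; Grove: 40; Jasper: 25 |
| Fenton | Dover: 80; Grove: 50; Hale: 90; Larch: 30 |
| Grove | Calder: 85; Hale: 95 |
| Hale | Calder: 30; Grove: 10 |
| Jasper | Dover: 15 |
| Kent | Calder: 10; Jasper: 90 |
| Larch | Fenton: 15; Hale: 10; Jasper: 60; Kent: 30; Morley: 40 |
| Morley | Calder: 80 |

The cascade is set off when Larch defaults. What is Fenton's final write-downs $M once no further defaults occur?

Round 1 — Larch defaults (initial).
  Fenton: +15 → 15 < 100
  Hale: +10 → 10 < 80
  Jasper: +60 → 60 ≥ 30
  Kent: +30 → 30 < 120
  Morley: +40 → 40 ≥ 40
Round 2 — Jasper, Morley default.
  Calder: +80 → 80 < 90
  Dover: +15 → 15 < 120
No further defaults.

15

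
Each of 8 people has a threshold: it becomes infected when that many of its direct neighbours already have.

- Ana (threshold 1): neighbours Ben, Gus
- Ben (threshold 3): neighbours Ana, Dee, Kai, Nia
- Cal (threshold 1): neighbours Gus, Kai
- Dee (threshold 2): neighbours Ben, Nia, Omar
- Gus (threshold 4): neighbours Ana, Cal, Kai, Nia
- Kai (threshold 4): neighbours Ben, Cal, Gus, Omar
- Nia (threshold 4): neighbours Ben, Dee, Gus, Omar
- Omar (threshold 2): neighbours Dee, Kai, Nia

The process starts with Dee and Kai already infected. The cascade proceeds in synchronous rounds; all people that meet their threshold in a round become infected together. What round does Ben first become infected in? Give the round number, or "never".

Round 1 — Dee, Kai become infected (initial).
Round 2 — checking thresholds:
  Ben: 2 of 4 neighbours < 3, below threshold.
  Cal: 1 of 2 neighbours ≥ 1, becomes infected.
  Gus: 1 of 4 neighbours < 4, below threshold.
  Nia: 1 of 4 neighbours < 4, below threshold.
  Omar: 2 of 3 neighbours ≥ 2, becomes infected.
Round 3 — no new infections; cascade stops.

never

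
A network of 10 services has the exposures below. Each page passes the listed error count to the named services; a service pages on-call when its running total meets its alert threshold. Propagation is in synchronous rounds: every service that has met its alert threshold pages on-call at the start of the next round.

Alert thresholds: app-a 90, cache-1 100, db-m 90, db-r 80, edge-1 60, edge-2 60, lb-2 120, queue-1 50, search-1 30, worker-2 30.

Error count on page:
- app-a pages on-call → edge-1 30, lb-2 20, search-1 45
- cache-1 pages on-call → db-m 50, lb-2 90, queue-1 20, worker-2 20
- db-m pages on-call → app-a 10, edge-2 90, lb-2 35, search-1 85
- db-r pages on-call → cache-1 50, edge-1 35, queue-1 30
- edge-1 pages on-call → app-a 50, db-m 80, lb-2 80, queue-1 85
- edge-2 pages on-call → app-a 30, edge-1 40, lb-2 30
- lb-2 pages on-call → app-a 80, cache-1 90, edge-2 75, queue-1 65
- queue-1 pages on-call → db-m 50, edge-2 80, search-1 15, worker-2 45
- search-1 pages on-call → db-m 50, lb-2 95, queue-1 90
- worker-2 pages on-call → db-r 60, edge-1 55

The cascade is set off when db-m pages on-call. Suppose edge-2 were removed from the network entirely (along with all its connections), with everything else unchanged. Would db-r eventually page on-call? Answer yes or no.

With edge-2 removed:
Round 1 — db-m pages on-call (initial).
  app-a: +10 → 10 < 90
  lb-2: +35 → 35 < 120
  search-1: +85 → 85 ≥ 30
Round 2 — search-1 pages on-call.
  lb-2: +95 → 130 ≥ 120
  queue-1: +90 → 90 ≥ 50
Round 3 — lb-2, queue-1 page on-call.
  app-a: +80 → 90 ≥ 90
  cache-1: +90 → 90 < 100
  worker-2: +45 → 45 ≥ 30
Round 4 — app-a, worker-2 page on-call.
  db-r: +60 → 60 < 80
  edge-1: +30+55 → 85 ≥ 60
Round 5 — edge-1 pages on-call.
No further pages.

no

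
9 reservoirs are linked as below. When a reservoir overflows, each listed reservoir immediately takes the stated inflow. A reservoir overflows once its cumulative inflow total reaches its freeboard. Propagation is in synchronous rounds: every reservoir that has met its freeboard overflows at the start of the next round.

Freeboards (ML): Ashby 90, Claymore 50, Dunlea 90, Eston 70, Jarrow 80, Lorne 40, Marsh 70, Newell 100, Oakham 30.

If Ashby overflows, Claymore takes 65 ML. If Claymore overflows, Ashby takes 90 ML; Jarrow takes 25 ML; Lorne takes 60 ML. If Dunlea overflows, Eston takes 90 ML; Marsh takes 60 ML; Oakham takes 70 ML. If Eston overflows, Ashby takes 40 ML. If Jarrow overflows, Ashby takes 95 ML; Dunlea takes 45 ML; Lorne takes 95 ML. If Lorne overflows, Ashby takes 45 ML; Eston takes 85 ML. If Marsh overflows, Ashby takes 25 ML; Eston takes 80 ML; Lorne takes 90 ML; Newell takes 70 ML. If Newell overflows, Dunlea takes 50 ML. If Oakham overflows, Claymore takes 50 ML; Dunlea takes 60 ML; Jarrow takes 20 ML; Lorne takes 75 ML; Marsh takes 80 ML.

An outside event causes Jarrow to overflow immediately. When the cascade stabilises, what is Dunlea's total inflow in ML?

45

Round 1 — Jarrow overflows (initial).
  Ashby: +95 → 95 ≥ 90
  Dunlea: +45 → 45 < 90
  Lorne: +95 → 95 ≥ 40
Round 2 — Ashby, Lorne overflow.
  Claymore: +65 → 65 ≥ 50
  Eston: +85 → 85 ≥ 70
Round 3 — Claymore, Eston overflow.
No further overflows.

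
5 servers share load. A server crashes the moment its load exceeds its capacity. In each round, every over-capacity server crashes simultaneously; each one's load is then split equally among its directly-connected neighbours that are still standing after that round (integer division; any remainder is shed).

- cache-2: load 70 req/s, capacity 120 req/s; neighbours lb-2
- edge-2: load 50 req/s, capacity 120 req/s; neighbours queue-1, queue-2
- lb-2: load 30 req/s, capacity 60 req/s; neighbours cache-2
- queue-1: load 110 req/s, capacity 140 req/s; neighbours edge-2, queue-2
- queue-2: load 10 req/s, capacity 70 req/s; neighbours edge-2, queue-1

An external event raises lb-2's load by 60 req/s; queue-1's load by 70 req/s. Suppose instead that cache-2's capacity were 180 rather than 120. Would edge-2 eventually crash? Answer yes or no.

yes

With cache-2's capacity at 180:
Round 1 — lb-2 at 90 > 60; queue-1 at 180 > 140. lb-2, queue-1 crash.
  lb-2 sheds 90 req/s to cache-2: 90 each.
    cache-2: 70+90 = 160 ≤ 180
  queue-1 sheds 180 req/s to edge-2, queue-2: 90 each.
    edge-2: 50+90 = 140 > 120
    queue-2: 10+90 = 100 > 70
Round 2 — edge-2, queue-2 crash.
  edge-2 sheds 140 req/s: no online neighbours, lost.
  queue-2 sheds 100 req/s: no online neighbours, lost.
No further crashes.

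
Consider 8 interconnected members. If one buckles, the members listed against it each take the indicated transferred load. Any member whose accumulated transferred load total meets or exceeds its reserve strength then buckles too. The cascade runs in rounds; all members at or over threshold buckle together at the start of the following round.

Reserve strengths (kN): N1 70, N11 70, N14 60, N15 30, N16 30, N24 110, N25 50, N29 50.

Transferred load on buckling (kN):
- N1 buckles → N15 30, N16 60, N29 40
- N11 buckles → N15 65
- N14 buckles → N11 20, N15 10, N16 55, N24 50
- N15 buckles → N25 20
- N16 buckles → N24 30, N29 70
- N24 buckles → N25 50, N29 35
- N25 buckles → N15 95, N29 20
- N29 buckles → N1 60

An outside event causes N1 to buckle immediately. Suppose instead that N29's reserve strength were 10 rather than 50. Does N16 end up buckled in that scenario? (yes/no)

With N29's reserve strength at 10:
Round 1 — N1 buckles (initial).
  N15: +30 → 30 ≥ 30
  N16: +60 → 60 ≥ 30
  N29: +40 → 40 ≥ 10
Round 2 — N15, N16, N29 buckle.
  N24: +30 → 30 < 110
  N25: +20 → 20 < 50
No further bucklings.

yes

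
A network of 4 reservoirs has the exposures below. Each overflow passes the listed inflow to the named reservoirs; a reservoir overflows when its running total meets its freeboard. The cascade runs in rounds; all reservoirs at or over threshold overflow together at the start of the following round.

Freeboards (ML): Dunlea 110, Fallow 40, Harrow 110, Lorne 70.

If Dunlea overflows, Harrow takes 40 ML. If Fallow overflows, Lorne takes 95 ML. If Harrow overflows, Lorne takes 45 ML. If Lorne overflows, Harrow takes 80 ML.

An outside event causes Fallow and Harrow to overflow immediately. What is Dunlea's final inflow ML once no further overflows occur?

Round 1 — Fallow, Harrow overflow (initial).
  Lorne: +95+45 → 140 ≥ 70
Round 2 — Lorne overflows.
No further overflows.

0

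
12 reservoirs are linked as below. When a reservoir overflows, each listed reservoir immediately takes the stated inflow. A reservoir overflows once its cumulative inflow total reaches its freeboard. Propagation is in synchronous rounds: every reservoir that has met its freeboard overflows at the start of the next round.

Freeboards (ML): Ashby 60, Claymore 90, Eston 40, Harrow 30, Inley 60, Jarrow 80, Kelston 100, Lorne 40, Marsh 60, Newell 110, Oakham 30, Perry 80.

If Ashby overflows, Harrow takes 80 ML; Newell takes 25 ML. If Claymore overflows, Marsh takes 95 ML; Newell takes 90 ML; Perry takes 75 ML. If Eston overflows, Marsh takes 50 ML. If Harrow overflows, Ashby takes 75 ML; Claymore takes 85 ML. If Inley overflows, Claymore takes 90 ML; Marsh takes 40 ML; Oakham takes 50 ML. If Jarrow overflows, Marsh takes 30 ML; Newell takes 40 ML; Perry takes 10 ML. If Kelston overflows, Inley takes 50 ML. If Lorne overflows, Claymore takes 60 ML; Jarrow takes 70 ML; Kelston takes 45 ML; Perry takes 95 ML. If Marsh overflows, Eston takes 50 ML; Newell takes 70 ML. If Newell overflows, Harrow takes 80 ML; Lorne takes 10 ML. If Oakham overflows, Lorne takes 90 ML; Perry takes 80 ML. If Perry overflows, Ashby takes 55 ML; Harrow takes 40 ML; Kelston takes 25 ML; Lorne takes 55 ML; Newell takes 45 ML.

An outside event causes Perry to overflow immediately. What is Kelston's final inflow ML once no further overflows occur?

Round 1 — Perry overflows (initial).
  Ashby: +55 → 55 < 60
  Harrow: +40 → 40 ≥ 30
  Kelston: +25 → 25 < 100
  Lorne: +55 → 55 ≥ 40
  Newell: +45 → 45 < 110
Round 2 — Harrow, Lorne overflow.
  Ashby: +75 → 130 ≥ 60
  Claymore: +85+60 → 145 ≥ 90
  Jarrow: +70 → 70 < 80
  Kelston: +45 → 70 < 100
Round 3 — Ashby, Claymore overflow.
  Marsh: +95 → 95 ≥ 60
  Newell: +25+90 → 160 ≥ 110
Round 4 — Marsh, Newell overflow.
  Eston: +50 → 50 ≥ 40
Round 5 — Eston overflows.
No further overflows.

70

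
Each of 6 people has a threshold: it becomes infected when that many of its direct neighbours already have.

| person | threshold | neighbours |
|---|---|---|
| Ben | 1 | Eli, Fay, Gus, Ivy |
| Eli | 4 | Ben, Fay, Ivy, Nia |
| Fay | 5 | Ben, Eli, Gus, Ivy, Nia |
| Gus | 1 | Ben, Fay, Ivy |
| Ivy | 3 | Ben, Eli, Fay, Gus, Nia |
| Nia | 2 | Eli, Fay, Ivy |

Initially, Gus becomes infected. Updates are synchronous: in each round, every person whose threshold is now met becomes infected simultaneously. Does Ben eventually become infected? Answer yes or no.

Round 1 — Gus becomes infected (initial).
Round 2 — checking thresholds:
  Ben: 1 of 4 neighbours ≥ 1, becomes infected.
  Fay: 1 of 5 neighbours < 5, holds.
  Ivy: 1 of 5 neighbours < 3, holds.
Round 3 — no new infections; cascade stops.

yes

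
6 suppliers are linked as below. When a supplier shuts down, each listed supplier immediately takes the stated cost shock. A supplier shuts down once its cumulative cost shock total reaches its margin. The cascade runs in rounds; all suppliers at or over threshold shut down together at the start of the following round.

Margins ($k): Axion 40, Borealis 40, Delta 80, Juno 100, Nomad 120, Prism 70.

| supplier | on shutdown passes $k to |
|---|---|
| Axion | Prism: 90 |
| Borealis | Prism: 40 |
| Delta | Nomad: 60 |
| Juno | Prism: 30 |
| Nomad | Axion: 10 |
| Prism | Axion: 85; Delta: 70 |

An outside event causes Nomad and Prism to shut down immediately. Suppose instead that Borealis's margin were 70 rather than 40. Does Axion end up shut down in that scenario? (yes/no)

yes

With Borealis's margin at 70:
Round 1 — Nomad, Prism shut down (initial).
  Axion: +10+85 → 95 ≥ 40
  Delta: +70 → 70 < 80
Round 2 — Axion shuts down.
No further shutdowns.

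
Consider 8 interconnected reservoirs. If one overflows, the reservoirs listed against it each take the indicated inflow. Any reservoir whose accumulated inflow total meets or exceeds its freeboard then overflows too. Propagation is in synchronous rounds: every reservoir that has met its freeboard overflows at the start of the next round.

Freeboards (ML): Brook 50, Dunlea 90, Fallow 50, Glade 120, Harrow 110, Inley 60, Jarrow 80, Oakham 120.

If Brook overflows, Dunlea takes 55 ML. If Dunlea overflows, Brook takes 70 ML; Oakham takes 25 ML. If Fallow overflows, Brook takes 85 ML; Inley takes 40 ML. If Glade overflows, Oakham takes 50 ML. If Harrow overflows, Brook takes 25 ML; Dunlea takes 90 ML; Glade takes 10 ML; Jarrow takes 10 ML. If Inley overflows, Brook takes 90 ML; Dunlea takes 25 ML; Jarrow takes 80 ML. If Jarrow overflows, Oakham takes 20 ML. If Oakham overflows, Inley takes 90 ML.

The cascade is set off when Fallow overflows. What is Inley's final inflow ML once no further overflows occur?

40

Round 1 — Fallow overflows (initial).
  Brook: +85 → 85 ≥ 50
  Inley: +40 → 40 < 60
Round 2 — Brook overflows.
  Dunlea: +55 → 55 < 90
No further overflows.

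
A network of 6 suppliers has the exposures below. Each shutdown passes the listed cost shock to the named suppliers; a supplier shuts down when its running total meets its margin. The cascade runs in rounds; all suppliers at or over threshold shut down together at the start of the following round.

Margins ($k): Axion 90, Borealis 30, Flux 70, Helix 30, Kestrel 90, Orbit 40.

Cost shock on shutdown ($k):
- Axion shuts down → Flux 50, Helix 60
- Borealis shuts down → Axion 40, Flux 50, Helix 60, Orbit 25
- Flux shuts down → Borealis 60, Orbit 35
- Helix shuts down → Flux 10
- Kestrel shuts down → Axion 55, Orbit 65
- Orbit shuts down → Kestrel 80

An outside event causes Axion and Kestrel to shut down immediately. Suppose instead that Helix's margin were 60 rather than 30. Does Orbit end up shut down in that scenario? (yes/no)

With Helix's margin at 60:
Round 1 — Axion, Kestrel shut down (initial).
  Flux: +50 → 50 < 70
  Helix: +60 → 60 ≥ 60
  Orbit: +65 → 65 ≥ 40
Round 2 — Helix, Orbit shut down.
  Flux: +10 → 60 < 70
No further shutdowns.

yes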